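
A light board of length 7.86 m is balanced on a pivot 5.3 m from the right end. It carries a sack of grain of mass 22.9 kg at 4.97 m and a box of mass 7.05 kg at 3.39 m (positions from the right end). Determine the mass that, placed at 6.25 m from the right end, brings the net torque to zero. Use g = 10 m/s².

m ≈ 22.1 kg

Take moments about the pivot (at 5.3 m from the right end).
Sack of grain: 22.9 × 10 = 229 N down at 4.97 m → arm 0.33 m, τ = 229 × 0.33 = 75.57 N·m clockwise.
Box: 7.05 × 10 = 70.5 N down at 3.39 m → arm 1.91 m, τ = 70.5 × 1.91 = 134.7 N·m clockwise.
Net moment of known loads = 210.3 N·m clockwise.
An unknown mass m at 6.25 m has arm 0.95 m; its moment is m·g·0.95 counterclockwise.
Στ = 0 ⇒ m × 10 × 0.95 = 210.3 ⇒ m = 210.3 / (10 × 0.95) = 22.1 kg.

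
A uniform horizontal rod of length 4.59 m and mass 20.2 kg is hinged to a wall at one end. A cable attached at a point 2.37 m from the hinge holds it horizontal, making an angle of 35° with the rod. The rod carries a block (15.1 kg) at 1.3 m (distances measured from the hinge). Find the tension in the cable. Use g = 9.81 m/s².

About the hinge:
Beam weight: 20.2 × 9.81 = 198.2 N down at 2.295 m → arm 2.295 m, τ = 198.2 × 2.295 = 454.9 N·m clockwise.
Block: 15.1 × 9.81 = 148.1 N down at 1.3 m → arm 1.3 m, τ = 148.1 × 1.3 = 192.5 N·m clockwise.
Total clockwise load moment = 647.4 N·m.
The cable tension T acts at 2.37 m; only its component perpendicular to the rod, T sinθ, produces torque. sin 35° = 0.5736.
Στ = 0 ⇒ T × 2.37 × 0.5736 = 647.4 ⇒ T = 647.4 / 1.359 = 476 N.

T ≈ 476 N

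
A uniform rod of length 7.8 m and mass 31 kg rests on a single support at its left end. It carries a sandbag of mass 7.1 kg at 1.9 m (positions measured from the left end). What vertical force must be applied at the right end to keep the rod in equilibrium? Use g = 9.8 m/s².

About the left end:
Beam weight: 31 × 9.8 = 303.8 N down at 3.9 m → arm 3.9 m, τ = 303.8 × 3.9 = 1185 N·m clockwise.
Sandbag: 7.1 × 9.8 = 69.58 N down at 1.9 m → arm 1.9 m, τ = 69.58 × 1.9 = 132.2 N·m clockwise.
Net moment of the loads = 1317 N·m clockwise.
The upward force F acts at the right end, arm 7.8 m, giving F × 7.8 counterclockwise.
Στ = 0 ⇒ F × 7.8 = 1317 ⇒ F = 1317 / 7.8 = 169 N.

F ≈ 169 N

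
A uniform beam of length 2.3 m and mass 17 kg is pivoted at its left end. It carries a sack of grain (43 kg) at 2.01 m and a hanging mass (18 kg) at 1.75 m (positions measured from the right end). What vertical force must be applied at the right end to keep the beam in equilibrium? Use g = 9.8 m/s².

F ≈ 179 N

Taking torques about the left end:
Beam weight: 17 × 9.8 = 166.6 N down at 1.15 m → arm 1.15 m, τ = 166.6 × 1.15 = 191.6 N·m clockwise.
Sack of grain: 43 × 9.8 = 421.4 N down at 2.01 m → arm 0.29 m, τ = 421.4 × 0.29 = 122.2 N·m clockwise.
Hanging mass: 18 × 9.8 = 176.4 N down at 1.75 m → arm 0.55 m, τ = 176.4 × 0.55 = 97.02 N·m clockwise.
Net moment of the loads = 410.8 N·m clockwise.
The upward force F acts at the right end, arm 2.3 m, giving F × 2.3 counterclockwise.
Balancing moments: F × 2.3 = 410.8, giving F = 410.8 / 2.3 = 179 N.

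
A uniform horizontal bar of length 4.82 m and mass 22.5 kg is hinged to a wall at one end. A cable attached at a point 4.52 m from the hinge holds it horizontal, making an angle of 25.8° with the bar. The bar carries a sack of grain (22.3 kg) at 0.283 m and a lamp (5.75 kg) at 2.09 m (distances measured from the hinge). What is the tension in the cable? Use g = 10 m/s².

Choose the hinge as the axis so the unknown hinge reaction has zero arm there.
Beam weight: 22.5 × 10 = 225 N down at 2.41 m → arm 2.41 m, τ = 225 × 2.41 = 542.2 N·m clockwise.
Sack of grain: 22.3 × 10 = 223 N down at 0.283 m → arm 0.283 m, τ = 223 × 0.283 = 63.11 N·m clockwise.
Lamp: 5.75 × 10 = 57.5 N down at 2.09 m → arm 2.09 m, τ = 57.5 × 2.09 = 120.2 N·m clockwise.
Total clockwise load moment = 725.5 N·m.
The cable tension T acts at 4.52 m; only its component perpendicular to the bar, T sinθ, produces torque. sin 25.8° = 0.4352.
Balancing moments: T × 4.52 × 0.4352 = 725.5, giving T = 725.5 / 1.967 = 369 N.

T ≈ 369 N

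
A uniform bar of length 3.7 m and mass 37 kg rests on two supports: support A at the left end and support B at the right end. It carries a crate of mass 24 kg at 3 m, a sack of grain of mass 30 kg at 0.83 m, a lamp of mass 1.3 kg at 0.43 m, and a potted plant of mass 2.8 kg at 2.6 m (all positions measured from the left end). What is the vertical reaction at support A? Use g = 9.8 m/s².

Taking torques about support B:
Beam weight: 37 × 9.8 = 362.6 N down at 1.85 m → arm 1.85 m, τ = 362.6 × 1.85 = 670.8 N·m counterclockwise.
Crate: 24 × 9.8 = 235.2 N down at 3 m → arm 0.7 m, τ = 235.2 × 0.7 = 164.6 N·m counterclockwise.
Sack of grain: 30 × 9.8 = 294 N down at 0.83 m → arm 2.87 m, τ = 294 × 2.87 = 843.8 N·m counterclockwise.
Lamp: 1.3 × 9.8 = 12.74 N down at 0.43 m → arm 3.27 m, τ = 12.74 × 3.27 = 41.66 N·m counterclockwise.
Potted plant: 2.8 × 9.8 = 27.44 N down at 2.6 m → arm 1.1 m, τ = 27.44 × 1.1 = 30.18 N·m counterclockwise.
Net load moment about support B = 1751 N·m counterclockwise.
Reaction R at support A is upward at 0 m, arm 3.7 m → moment R × 3.7 clockwise.
Balancing moments: R × 3.7 = 1751, giving R = 473 N.

R_A ≈ 473 N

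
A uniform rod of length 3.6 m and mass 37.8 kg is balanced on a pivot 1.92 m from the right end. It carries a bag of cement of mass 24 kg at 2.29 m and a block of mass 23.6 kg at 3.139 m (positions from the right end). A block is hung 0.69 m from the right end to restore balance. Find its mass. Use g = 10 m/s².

About the pivot (at 1.92 m from the right end):
Beam weight: 37.8 × 10 = 378 N down at 1.8 m → arm 0.12 m, τ = 378 × 0.12 = 45.36 N·m clockwise.
Bag of cement: 24 × 10 = 240 N down at 2.29 m → arm 0.37 m, τ = 240 × 0.37 = 88.8 N·m counterclockwise.
Block: 23.6 × 10 = 236 N down at 3.139 m → arm 1.219 m, τ = 236 × 1.219 = 287.7 N·m counterclockwise.
Net moment of known loads = 331.1 N·m counterclockwise.
An unknown mass m at 0.69 m has arm 1.23 m; its moment is m·g·1.23 clockwise.
Setting net torque to zero: m × 10 × 1.23 = 331.1 → m = 331.1 / (10 × 1.23) = 26.9 kg.

m ≈ 26.9 kg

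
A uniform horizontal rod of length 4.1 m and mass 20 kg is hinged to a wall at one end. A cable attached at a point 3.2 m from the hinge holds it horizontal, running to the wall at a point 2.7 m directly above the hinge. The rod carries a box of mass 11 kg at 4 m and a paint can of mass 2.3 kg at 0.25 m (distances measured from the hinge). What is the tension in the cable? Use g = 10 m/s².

T ≈ 415 N

Choose the hinge as the axis so the unknown hinge reaction has zero arm there.
Beam weight: 20 × 10 = 200 N down at 2.05 m → arm 2.05 m, τ = 200 × 2.05 = 410 N·m clockwise.
Box: 11 × 10 = 110 N down at 4 m → arm 4 m, τ = 110 × 4 = 440 N·m clockwise.
Paint can: 2.3 × 10 = 23 N down at 0.25 m → arm 0.25 m, τ = 23 × 0.25 = 5.75 N·m clockwise.
Total clockwise load moment = 855.8 N·m.
The cable tension T acts at 3.2 m; only its component perpendicular to the rod, T sinθ, produces torque. sinθ = h/√(h²+d²) = 2.7/√(2.7²+3.2²) = 0.6449.
Setting net torque to zero: T × 3.2 × 0.6449 = 855.8 → T = 855.8 / 2.064 = 415 N.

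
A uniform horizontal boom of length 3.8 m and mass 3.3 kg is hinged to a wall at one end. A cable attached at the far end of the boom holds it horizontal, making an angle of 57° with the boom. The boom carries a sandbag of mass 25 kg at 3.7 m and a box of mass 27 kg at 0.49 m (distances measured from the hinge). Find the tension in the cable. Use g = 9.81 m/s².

Taking torques about the hinge:
Beam weight: 3.3 × 9.81 = 32.37 N down at 1.9 m → arm 1.9 m, τ = 32.37 × 1.9 = 61.5 N·m clockwise.
Sandbag: 25 × 9.81 = 245.2 N down at 3.7 m → arm 3.7 m, τ = 245.2 × 3.7 = 907.2 N·m clockwise.
Box: 27 × 9.81 = 264.9 N down at 0.49 m → arm 0.49 m, τ = 264.9 × 0.49 = 129.8 N·m clockwise.
Total clockwise load moment = 1098 N·m.
The cable tension T acts at 3.8 m; only its component perpendicular to the boom, T sinθ, produces torque. sin 57° = 0.8387.
Setting net torque to zero: T × 3.8 × 0.8387 = 1098 → T = 1098 / 3.187 = 345 N.

T ≈ 345 N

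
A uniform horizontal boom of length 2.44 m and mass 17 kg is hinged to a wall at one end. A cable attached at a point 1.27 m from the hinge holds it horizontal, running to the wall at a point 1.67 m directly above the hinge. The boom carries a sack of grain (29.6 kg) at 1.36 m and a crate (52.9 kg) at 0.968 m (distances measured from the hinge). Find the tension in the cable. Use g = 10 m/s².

T ≈ 1110 N

Choose the hinge as the axis so the unknown hinge reaction has zero arm there.
Beam weight: 17 × 10 = 170 N down at 1.22 m → arm 1.22 m, τ = 170 × 1.22 = 207.4 N·m clockwise.
Sack of grain: 29.6 × 10 = 296 N down at 1.36 m → arm 1.36 m, τ = 296 × 1.36 = 402.6 N·m clockwise.
Crate: 52.9 × 10 = 529 N down at 0.968 m → arm 0.968 m, τ = 529 × 0.968 = 512.1 N·m clockwise.
Total clockwise load moment = 1122 N·m.
The cable tension T acts at 1.27 m; only its component perpendicular to the boom, T sinθ, produces torque. sinθ = h/√(h²+d²) = 1.67/√(1.67²+1.27²) = 0.796.
Στ = 0 ⇒ T × 1.27 × 0.796 = 1122 ⇒ T = 1122 / 1.011 = 1110 N.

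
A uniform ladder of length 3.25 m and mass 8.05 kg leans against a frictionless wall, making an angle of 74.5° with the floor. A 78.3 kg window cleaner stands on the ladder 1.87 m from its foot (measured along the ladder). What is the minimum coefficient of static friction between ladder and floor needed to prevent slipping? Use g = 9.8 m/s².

μ_min ≈ 0.158

About the foot of the ladder:
Ladder weight 8.05×9.8 = 78.89 N acts at 1.625 m along the ladder; its horizontal arm is 1.625·cos74.5° = 0.4343 m → τ = 34.26 N·m clockwise.
Window cleaner: 78.3×9.8 = 767.3 N at 1.87 m → arm 0.4997 m → τ = 383.4 N·m clockwise.
Wall normal N acts horizontally at the top; its moment arm is the height L sinθ = 3.25·sin74.5° = 3.132 m, counterclockwise.
Στ = 0 ⇒ N × 3.132 = 417.7 ⇒ N = 133.4 N.
ΣFx = 0 ⇒ f = N_wall = 133.4 N. ΣFy = 0 ⇒ N_floor = 846.2 N.
μ_min = f / N_floor = 133.4 / 846.2 = 0.158.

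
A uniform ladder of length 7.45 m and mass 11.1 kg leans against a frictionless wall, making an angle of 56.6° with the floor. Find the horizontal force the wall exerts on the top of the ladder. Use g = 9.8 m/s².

Taking torques about the foot of the ladder:
Ladder weight 11.1×9.8 = 108.8 N acts at 3.725 m along the ladder; its horizontal arm is 3.725·cos56.6° = 2.051 m → τ = 223.1 N·m clockwise.
Wall normal N acts horizontally at the top; its moment arm is the height L sinθ = 7.45·sin56.6° = 6.22 m, counterclockwise.
Setting net torque to zero: N × 6.22 = 223.1 → N = 35.9 N.

N_wall ≈ 35.9 N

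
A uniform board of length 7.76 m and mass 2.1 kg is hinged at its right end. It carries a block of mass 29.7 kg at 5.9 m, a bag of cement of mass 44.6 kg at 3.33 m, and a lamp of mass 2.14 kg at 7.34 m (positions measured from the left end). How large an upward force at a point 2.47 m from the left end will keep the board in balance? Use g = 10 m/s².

F ≈ 495 N

Taking torques about the right end:
Beam weight: 2.1 × 10 = 21 N down at 3.88 m → arm 3.88 m, τ = 21 × 3.88 = 81.48 N·m counterclockwise.
Block: 29.7 × 10 = 297 N down at 5.9 m → arm 1.86 m, τ = 297 × 1.86 = 552.4 N·m counterclockwise.
Bag of cement: 44.6 × 10 = 446 N down at 3.33 m → arm 4.43 m, τ = 446 × 4.43 = 1976 N·m counterclockwise.
Lamp: 2.14 × 10 = 21.4 N down at 7.34 m → arm 0.42 m, τ = 21.4 × 0.42 = 8.988 N·m counterclockwise.
Net moment of the loads = 2619 N·m counterclockwise.
The upward force F acts at a point 2.47 m from the left end, arm 5.29 m, giving F × 5.29 clockwise.
Setting net torque to zero: F × 5.29 = 2619 → F = 2619 / 5.29 = 495 N.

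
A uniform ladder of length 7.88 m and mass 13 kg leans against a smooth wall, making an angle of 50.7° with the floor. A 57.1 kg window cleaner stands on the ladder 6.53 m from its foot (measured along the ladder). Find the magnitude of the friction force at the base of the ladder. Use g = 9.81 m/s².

Sum moments about the foot of the ladder (the floor normal and friction both act there and drop out).
Ladder weight 13×9.81 = 127.5 N acts at 3.94 m along the ladder; its horizontal arm is 3.94·cos50.7° = 2.496 m → τ = 318.2 N·m clockwise.
Window cleaner: 57.1×9.81 = 560.2 N at 6.53 m → arm 4.136 m → τ = 2317 N·m clockwise.
Wall normal N acts horizontally at the top; its moment arm is the height L sinθ = 7.88·sin50.7° = 6.098 m, counterclockwise.
Balancing moments: N × 6.098 = 2635, giving N = 432 N.
ΣFx = 0: friction at the foot balances the wall's push, so f = N_wall = 432 N.

f ≈ 432 N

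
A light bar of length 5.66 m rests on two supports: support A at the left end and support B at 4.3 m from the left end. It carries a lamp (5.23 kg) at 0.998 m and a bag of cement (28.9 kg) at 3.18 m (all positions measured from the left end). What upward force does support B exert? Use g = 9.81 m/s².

R_B ≈ 222 N

Take moments about support A.
Lamp: 5.23 × 9.81 = 51.31 N down at 0.998 m → arm 0.998 m, τ = 51.31 × 0.998 = 51.21 N·m clockwise.
Bag of cement: 28.9 × 9.81 = 283.5 N down at 3.18 m → arm 3.18 m, τ = 283.5 × 3.18 = 901.5 N·m clockwise.
Net load moment about support A = 952.7 N·m clockwise.
Reaction R at support B is upward at 4.3 m, arm 4.3 m → moment R × 4.3 counterclockwise.
Setting net torque to zero: R × 4.3 = 952.7 → R = 222 N.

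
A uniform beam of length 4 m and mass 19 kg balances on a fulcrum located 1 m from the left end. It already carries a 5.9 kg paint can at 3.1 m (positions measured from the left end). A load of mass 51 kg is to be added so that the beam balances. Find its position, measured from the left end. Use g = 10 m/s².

x ≈ 0.385 m from the left end

Choose the fulcrum (at 1 m from the left end) as the axis so the support reaction has zero arm there.
Beam weight: 19 × 10 = 190 N down at 2 m → arm 1 m, τ = 190 × 1 = 190 N·m clockwise.
Paint can: 5.9 × 10 = 59 N down at 3.1 m → arm 2.1 m, τ = 59 × 2.1 = 123.9 N·m clockwise.
Net moment of existing loads = 313.9 N·m clockwise.
The load weighs 51 × 10 = 510 N and must supply an equal counterclockwise moment, so its lever arm about the fulcrum is 313.9 / 510 = 0.615 m.
That puts it at 1 − 0.615 = 0.385 m from the left end.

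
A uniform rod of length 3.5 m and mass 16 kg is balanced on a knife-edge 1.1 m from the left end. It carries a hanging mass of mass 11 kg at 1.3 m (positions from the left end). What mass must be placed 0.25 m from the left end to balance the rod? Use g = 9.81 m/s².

m ≈ 14.8 kg

Taking torques about the knife-edge (at 1.1 m from the left end):
Beam weight: 16 × 9.81 = 157 N down at 1.75 m → arm 0.65 m, τ = 157 × 0.65 = 102 N·m clockwise.
Hanging mass: 11 × 9.81 = 107.9 N down at 1.3 m → arm 0.2 m, τ = 107.9 × 0.2 = 21.58 N·m clockwise.
Net moment of known loads = 123.6 N·m clockwise.
An unknown mass m at 0.25 m has arm 0.85 m; its moment is m·g·0.85 counterclockwise.
Setting net torque to zero: m × 9.81 × 0.85 = 123.6 → m = 123.6 / (9.81 × 0.85) = 14.8 kg.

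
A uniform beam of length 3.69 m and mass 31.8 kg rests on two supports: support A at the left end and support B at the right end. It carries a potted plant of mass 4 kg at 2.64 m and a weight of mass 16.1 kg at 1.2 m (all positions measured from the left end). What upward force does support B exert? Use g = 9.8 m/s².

About support A:
Beam weight: 31.8 × 9.8 = 311.6 N down at 1.845 m → arm 1.845 m, τ = 311.6 × 1.845 = 574.9 N·m clockwise.
Potted plant: 4 × 9.8 = 39.2 N down at 2.64 m → arm 2.64 m, τ = 39.2 × 2.64 = 103.5 N·m clockwise.
Weight: 16.1 × 9.8 = 157.8 N down at 1.2 m → arm 1.2 m, τ = 157.8 × 1.2 = 189.4 N·m clockwise.
Net load moment about support A = 867.8 N·m clockwise.
Reaction R at support B is upward at 3.69 m, arm 3.69 m → moment R × 3.69 counterclockwise.
For rotational equilibrium, R × 3.69 = 867.8, so R = 235 N.

R_B ≈ 235 N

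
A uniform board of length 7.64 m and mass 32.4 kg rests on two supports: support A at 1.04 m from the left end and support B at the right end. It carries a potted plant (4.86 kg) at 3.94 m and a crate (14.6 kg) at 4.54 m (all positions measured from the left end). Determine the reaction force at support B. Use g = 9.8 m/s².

R_B ≈ 231 N

Sum moments about support A (its reaction then has zero moment arm).
Beam weight: 32.4 × 9.8 = 317.5 N down at 3.82 m → arm 2.78 m, τ = 317.5 × 2.78 = 882.6 N·m clockwise.
Potted plant: 4.86 × 9.8 = 47.63 N down at 3.94 m → arm 2.9 m, τ = 47.63 × 2.9 = 138.1 N·m clockwise.
Crate: 14.6 × 9.8 = 143.1 N down at 4.54 m → arm 3.5 m, τ = 143.1 × 3.5 = 500.8 N·m clockwise.
Net load moment about support A = 1522 N·m clockwise.
Reaction R at support B is upward at 7.64 m, arm 6.6 m → moment R × 6.6 counterclockwise.
Setting net torque to zero: R × 6.6 = 1522 → R = 231 N.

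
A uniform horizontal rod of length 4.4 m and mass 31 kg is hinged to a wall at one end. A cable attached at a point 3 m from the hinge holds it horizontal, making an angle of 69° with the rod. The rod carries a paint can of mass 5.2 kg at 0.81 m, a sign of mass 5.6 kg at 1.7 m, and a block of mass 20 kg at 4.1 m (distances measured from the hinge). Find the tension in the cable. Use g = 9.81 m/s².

T ≈ 574 N

Taking torques about the hinge:
Beam weight: 31 × 9.81 = 304.1 N down at 2.2 m → arm 2.2 m, τ = 304.1 × 2.2 = 669 N·m clockwise.
Paint can: 5.2 × 9.81 = 51.01 N down at 0.81 m → arm 0.81 m, τ = 51.01 × 0.81 = 41.32 N·m clockwise.
Sign: 5.6 × 9.81 = 54.94 N down at 1.7 m → arm 1.7 m, τ = 54.94 × 1.7 = 93.4 N·m clockwise.
Block: 20 × 9.81 = 196.2 N down at 4.1 m → arm 4.1 m, τ = 196.2 × 4.1 = 804.4 N·m clockwise.
Total clockwise load moment = 1608 N·m.
The cable tension T acts at 3 m; only its component perpendicular to the rod, T sinθ, produces torque. sin 69° = 0.9336.
Balancing moments: T × 3 × 0.9336 = 1608, giving T = 1608 / 2.801 = 574 N.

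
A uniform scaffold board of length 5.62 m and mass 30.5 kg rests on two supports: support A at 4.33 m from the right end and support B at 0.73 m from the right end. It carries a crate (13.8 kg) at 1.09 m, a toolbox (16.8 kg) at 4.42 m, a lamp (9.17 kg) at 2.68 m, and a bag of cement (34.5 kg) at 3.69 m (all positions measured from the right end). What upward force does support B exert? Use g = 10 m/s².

Take moments about support A.
Beam weight: 30.5 × 10 = 305 N down at 2.81 m → arm 1.52 m, τ = 305 × 1.52 = 463.6 N·m clockwise.
Crate: 13.8 × 10 = 138 N down at 1.09 m → arm 3.24 m, τ = 138 × 3.24 = 447.1 N·m clockwise.
Toolbox: 16.8 × 10 = 168 N down at 4.42 m → arm 0.09 m, τ = 168 × 0.09 = 15.12 N·m counterclockwise.
Lamp: 9.17 × 10 = 91.7 N down at 2.68 m → arm 1.65 m, τ = 91.7 × 1.65 = 151.3 N·m clockwise.
Bag of cement: 34.5 × 10 = 345 N down at 3.69 m → arm 0.64 m, τ = 345 × 0.64 = 220.8 N·m clockwise.
Net load moment about support A = 1268 N·m clockwise.
Reaction R at support B is upward at 0.73 m, arm 3.6 m → moment R × 3.6 counterclockwise.
Balancing moments: R × 3.6 = 1268, giving R = 352 N.

R_B ≈ 352 N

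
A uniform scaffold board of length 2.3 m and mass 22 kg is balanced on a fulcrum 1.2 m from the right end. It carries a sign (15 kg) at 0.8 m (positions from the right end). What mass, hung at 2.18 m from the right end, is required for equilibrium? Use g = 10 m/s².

Take moments about the fulcrum (at 1.2 m from the right end).
Beam weight: 22 × 10 = 220 N down at 1.15 m → arm 0.05 m, τ = 220 × 0.05 = 11 N·m clockwise.
Sign: 15 × 10 = 150 N down at 0.8 m → arm 0.4 m, τ = 150 × 0.4 = 60 N·m clockwise.
Net moment of known loads = 71 N·m clockwise.
An unknown mass m at 2.18 m has arm 0.98 m; its moment is m·g·0.98 counterclockwise.
Στ = 0 ⇒ m × 10 × 0.98 = 71 ⇒ m = 71 / (10 × 0.98) = 7.24 kg.

m ≈ 7.24 kg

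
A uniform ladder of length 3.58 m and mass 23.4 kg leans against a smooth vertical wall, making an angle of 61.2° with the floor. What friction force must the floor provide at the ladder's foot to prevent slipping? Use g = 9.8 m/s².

f ≈ 63 N

Take moments about the foot of the ladder.
Ladder weight 23.4×9.8 = 229.3 N acts at 1.79 m along the ladder; its horizontal arm is 1.79·cos61.2° = 0.8623 m → τ = 197.7 N·m clockwise.
Wall normal N acts horizontally at the top; its moment arm is the height L sinθ = 3.58·sin61.2° = 3.137 m, counterclockwise.
For rotational equilibrium, N × 3.137 = 197.7, so N = 63 N.
ΣFx = 0: friction at the foot balances the wall's push, so f = N_wall = 63 N.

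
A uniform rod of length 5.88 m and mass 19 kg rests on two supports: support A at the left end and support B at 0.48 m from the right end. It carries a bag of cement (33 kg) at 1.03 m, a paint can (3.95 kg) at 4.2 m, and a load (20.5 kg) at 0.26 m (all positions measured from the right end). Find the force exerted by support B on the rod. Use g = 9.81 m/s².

Take moments about support A.
Beam weight: 19 × 9.81 = 186.4 N down at 2.94 m → arm 2.94 m, τ = 186.4 × 2.94 = 548 N·m clockwise.
Bag of cement: 33 × 9.81 = 323.7 N down at 1.03 m → arm 4.85 m, τ = 323.7 × 4.85 = 1570 N·m clockwise.
Paint can: 3.95 × 9.81 = 38.75 N down at 4.2 m → arm 1.68 m, τ = 38.75 × 1.68 = 65.1 N·m clockwise.
Load: 20.5 × 9.81 = 201.1 N down at 0.26 m → arm 5.62 m, τ = 201.1 × 5.62 = 1130 N·m clockwise.
Net load moment about support A = 3313 N·m clockwise.
Reaction R at support B is upward at 0.48 m, arm 5.4 m → moment R × 5.4 counterclockwise.
Στ = 0 ⇒ R × 5.4 = 3313 ⇒ R = 614 N.

R_B ≈ 614 N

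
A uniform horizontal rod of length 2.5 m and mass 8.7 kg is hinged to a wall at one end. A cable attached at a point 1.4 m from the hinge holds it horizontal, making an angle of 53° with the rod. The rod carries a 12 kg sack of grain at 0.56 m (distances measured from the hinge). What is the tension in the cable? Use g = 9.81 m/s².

Sum moments about the hinge (the unknown hinge reaction has zero arm there).
Beam weight: 8.7 × 9.81 = 85.35 N down at 1.25 m → arm 1.25 m, τ = 85.35 × 1.25 = 106.7 N·m clockwise.
Sack of grain: 12 × 9.81 = 117.7 N down at 0.56 m → arm 0.56 m, τ = 117.7 × 0.56 = 65.91 N·m clockwise.
Total clockwise load moment = 172.6 N·m.
The cable tension T acts at 1.4 m; only its component perpendicular to the rod, T sinθ, produces torque. sin 53° = 0.7986.
Στ = 0 ⇒ T × 1.4 × 0.7986 = 172.6 ⇒ T = 172.6 / 1.118 = 154 N.

T ≈ 154 N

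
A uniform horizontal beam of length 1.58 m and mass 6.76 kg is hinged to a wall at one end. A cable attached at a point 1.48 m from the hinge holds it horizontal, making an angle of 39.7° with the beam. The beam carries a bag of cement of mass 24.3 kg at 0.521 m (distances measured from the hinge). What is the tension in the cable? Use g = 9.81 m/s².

Choose the hinge as the axis so the unknown hinge reaction has zero arm there.
Beam weight: 6.76 × 9.81 = 66.32 N down at 0.79 m → arm 0.79 m, τ = 66.32 × 0.79 = 52.39 N·m clockwise.
Bag of cement: 24.3 × 9.81 = 238.4 N down at 0.521 m → arm 0.521 m, τ = 238.4 × 0.521 = 124.2 N·m clockwise.
Total clockwise load moment = 176.6 N·m.
The cable tension T acts at 1.48 m; only its component perpendicular to the beam, T sinθ, produces torque. sin 39.7° = 0.6388.
For rotational equilibrium, T × 1.48 × 0.6388 = 176.6, so T = 176.6 / 0.9454 = 187 N.

T ≈ 187 N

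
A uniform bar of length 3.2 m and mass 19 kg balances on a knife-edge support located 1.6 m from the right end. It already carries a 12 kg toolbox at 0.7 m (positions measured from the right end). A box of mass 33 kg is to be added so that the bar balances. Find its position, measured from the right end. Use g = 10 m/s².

Sum moments about the knife-edge support (at 1.6 m from the right end) (the support reaction has zero arm there).
Beam weight: acts at the knife-edge support, moment arm 0 → no torque.
Toolbox: 12 × 10 = 120 N down at 0.7 m → arm 0.9 m, τ = 120 × 0.9 = 108 N·m clockwise.
Net moment of existing loads = 108 N·m clockwise.
The box weighs 33 × 10 = 330 N and must supply an equal counterclockwise moment, so its lever arm about the knife-edge support is 108 / 330 = 0.327 m.
That puts it at 1.6 + 0.327 = 1.93 m from the right end.

x ≈ 1.93 m from the right end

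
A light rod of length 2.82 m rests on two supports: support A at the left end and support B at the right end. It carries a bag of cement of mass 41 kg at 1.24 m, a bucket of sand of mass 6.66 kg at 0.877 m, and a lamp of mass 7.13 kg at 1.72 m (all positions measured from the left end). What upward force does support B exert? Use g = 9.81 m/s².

R_B ≈ 240 N

Choose support A as the axis so its reaction then has zero moment arm.
Bag of cement: 41 × 9.81 = 402.2 N down at 1.24 m → arm 1.24 m, τ = 402.2 × 1.24 = 498.7 N·m clockwise.
Bucket of sand: 6.66 × 9.81 = 65.33 N down at 0.877 m → arm 0.877 m, τ = 65.33 × 0.877 = 57.29 N·m clockwise.
Lamp: 7.13 × 9.81 = 69.95 N down at 1.72 m → arm 1.72 m, τ = 69.95 × 1.72 = 120.3 N·m clockwise.
Net load moment about support A = 676.3 N·m clockwise.
Reaction R at support B is upward at 2.82 m, arm 2.82 m → moment R × 2.82 counterclockwise.
Στ = 0 ⇒ R × 2.82 = 676.3 ⇒ R = 240 N.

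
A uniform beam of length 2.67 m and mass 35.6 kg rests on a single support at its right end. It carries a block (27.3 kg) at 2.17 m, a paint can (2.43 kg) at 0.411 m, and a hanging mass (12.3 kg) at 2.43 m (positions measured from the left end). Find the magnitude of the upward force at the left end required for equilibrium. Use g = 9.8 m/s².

F ≈ 256 N

Taking torques about the right end:
Beam weight: 35.6 × 9.8 = 348.9 N down at 1.335 m → arm 1.335 m, τ = 348.9 × 1.335 = 465.8 N·m counterclockwise.
Block: 27.3 × 9.8 = 267.5 N down at 2.17 m → arm 0.5 m, τ = 267.5 × 0.5 = 133.8 N·m counterclockwise.
Paint can: 2.43 × 9.8 = 23.81 N down at 0.411 m → arm 2.259 m, τ = 23.81 × 2.259 = 53.79 N·m counterclockwise.
Hanging mass: 12.3 × 9.8 = 120.5 N down at 2.43 m → arm 0.24 m, τ = 120.5 × 0.24 = 28.92 N·m counterclockwise.
Net moment of the loads = 682.3 N·m counterclockwise.
The upward force F acts at the left end, arm 2.67 m, giving F × 2.67 clockwise.
For rotational equilibrium, F × 2.67 = 682.3, so F = 682.3 / 2.67 = 256 N.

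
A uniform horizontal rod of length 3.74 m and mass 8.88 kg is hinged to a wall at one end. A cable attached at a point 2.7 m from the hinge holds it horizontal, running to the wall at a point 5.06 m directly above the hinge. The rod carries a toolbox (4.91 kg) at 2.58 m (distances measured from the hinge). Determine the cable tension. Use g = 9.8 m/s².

T ≈ 120 N

About the hinge:
Beam weight: 8.88 × 9.8 = 87.02 N down at 1.87 m → arm 1.87 m, τ = 87.02 × 1.87 = 162.7 N·m clockwise.
Toolbox: 4.91 × 9.8 = 48.12 N down at 2.58 m → arm 2.58 m, τ = 48.12 × 2.58 = 124.1 N·m clockwise.
Total clockwise load moment = 286.8 N·m.
The cable tension T acts at 2.7 m; only its component perpendicular to the rod, T sinθ, produces torque. sinθ = h/√(h²+d²) = 5.06/√(5.06²+2.7²) = 0.8823.
Balancing moments: T × 2.7 × 0.8823 = 286.8, giving T = 286.8 / 2.382 = 120 N.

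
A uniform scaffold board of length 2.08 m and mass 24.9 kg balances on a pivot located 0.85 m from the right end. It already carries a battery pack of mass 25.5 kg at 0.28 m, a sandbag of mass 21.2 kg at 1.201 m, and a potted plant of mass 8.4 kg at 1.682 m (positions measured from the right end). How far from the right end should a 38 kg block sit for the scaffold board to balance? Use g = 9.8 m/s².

x ≈ 0.728 m from the right end

Taking torques about the pivot (at 0.85 m from the right end):
Beam weight: 24.9 × 9.8 = 244 N down at 1.04 m → arm 0.19 m, τ = 244 × 0.19 = 46.36 N·m counterclockwise.
Battery pack: 25.5 × 9.8 = 249.9 N down at 0.28 m → arm 0.57 m, τ = 249.9 × 0.57 = 142.4 N·m clockwise.
Sandbag: 21.2 × 9.8 = 207.8 N down at 1.201 m → arm 0.351 m, τ = 207.8 × 0.351 = 72.94 N·m counterclockwise.
Potted plant: 8.4 × 9.8 = 82.32 N down at 1.682 m → arm 0.832 m, τ = 82.32 × 0.832 = 68.49 N·m counterclockwise.
Net moment of existing loads = 45.39 N·m counterclockwise.
The block weighs 38 × 9.8 = 372.4 N and must supply an equal clockwise moment, so its lever arm about the pivot is 45.39 / 372.4 = 0.122 m.
That puts it at 0.85 − 0.122 = 0.728 m from the right end.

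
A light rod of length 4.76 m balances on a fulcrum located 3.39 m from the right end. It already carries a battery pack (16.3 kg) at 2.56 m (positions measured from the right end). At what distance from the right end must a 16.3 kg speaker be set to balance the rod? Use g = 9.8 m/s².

Sum moments about the fulcrum (at 3.39 m from the right end) (the support reaction has zero arm there).
Battery pack: 16.3 × 9.8 = 159.7 N down at 2.56 m → arm 0.83 m, τ = 159.7 × 0.83 = 132.6 N·m clockwise.
Net moment of existing loads = 132.6 N·m clockwise.
The speaker weighs 16.3 × 9.8 = 159.7 N and must supply an equal counterclockwise moment, so its lever arm about the fulcrum is 132.6 / 159.7 = 0.83 m.
That puts it at 3.39 + 0.83 = 4.22 m from the right end.

x ≈ 4.22 m from the right end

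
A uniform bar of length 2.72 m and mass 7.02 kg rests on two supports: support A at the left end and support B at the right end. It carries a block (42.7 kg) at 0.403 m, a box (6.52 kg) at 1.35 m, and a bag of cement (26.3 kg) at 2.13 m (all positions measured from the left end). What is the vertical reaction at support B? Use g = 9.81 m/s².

About support A:
Beam weight: 7.02 × 9.81 = 68.87 N down at 1.36 m → arm 1.36 m, τ = 68.87 × 1.36 = 93.66 N·m clockwise.
Block: 42.7 × 9.81 = 418.9 N down at 0.403 m → arm 0.403 m, τ = 418.9 × 0.403 = 168.8 N·m clockwise.
Box: 6.52 × 9.81 = 63.96 N down at 1.35 m → arm 1.35 m, τ = 63.96 × 1.35 = 86.35 N·m clockwise.
Bag of cement: 26.3 × 9.81 = 258 N down at 2.13 m → arm 2.13 m, τ = 258 × 2.13 = 549.5 N·m clockwise.
Net load moment about support A = 898.3 N·m clockwise.
Reaction R at support B is upward at 2.72 m, arm 2.72 m → moment R × 2.72 counterclockwise.
Balancing moments: R × 2.72 = 898.3, giving R = 330 N.

R_B ≈ 330 N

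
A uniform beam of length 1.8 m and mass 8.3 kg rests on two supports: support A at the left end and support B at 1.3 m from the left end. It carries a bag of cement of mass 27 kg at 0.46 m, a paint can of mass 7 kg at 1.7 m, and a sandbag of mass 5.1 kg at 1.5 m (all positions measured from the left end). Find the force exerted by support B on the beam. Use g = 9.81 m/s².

About support A:
Beam weight: 8.3 × 9.81 = 81.42 N down at 0.9 m → arm 0.9 m, τ = 81.42 × 0.9 = 73.28 N·m clockwise.
Bag of cement: 27 × 9.81 = 264.9 N down at 0.46 m → arm 0.46 m, τ = 264.9 × 0.46 = 121.9 N·m clockwise.
Paint can: 7 × 9.81 = 68.67 N down at 1.7 m → arm 1.7 m, τ = 68.67 × 1.7 = 116.7 N·m clockwise.
Sandbag: 5.1 × 9.81 = 50.03 N down at 1.5 m → arm 1.5 m, τ = 50.03 × 1.5 = 75.05 N·m clockwise.
Net load moment about support A = 386.9 N·m clockwise.
Reaction R at support B is upward at 1.3 m, arm 1.3 m → moment R × 1.3 counterclockwise.
Στ = 0 ⇒ R × 1.3 = 386.9 ⇒ R = 298 N.

R_B ≈ 298 N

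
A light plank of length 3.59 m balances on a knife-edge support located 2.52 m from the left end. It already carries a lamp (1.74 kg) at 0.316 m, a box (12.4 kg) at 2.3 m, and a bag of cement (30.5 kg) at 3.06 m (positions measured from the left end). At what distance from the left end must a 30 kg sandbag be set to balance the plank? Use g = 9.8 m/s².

Take moments about the knife-edge support (at 2.52 m from the left end).
Lamp: 1.74 × 9.8 = 17.05 N down at 0.316 m → arm 2.204 m, τ = 17.05 × 2.204 = 37.58 N·m counterclockwise.
Box: 12.4 × 9.8 = 121.5 N down at 2.3 m → arm 0.22 m, τ = 121.5 × 0.22 = 26.73 N·m counterclockwise.
Bag of cement: 30.5 × 9.8 = 298.9 N down at 3.06 m → arm 0.54 m, τ = 298.9 × 0.54 = 161.4 N·m clockwise.
Net moment of existing loads = 97.09 N·m clockwise.
The sandbag weighs 30 × 9.8 = 294 N and must supply an equal counterclockwise moment, so its lever arm about the knife-edge support is 97.09 / 294 = 0.33 m.
That puts it at 2.52 − 0.33 = 2.19 m from the left end.

x ≈ 2.19 m from the left end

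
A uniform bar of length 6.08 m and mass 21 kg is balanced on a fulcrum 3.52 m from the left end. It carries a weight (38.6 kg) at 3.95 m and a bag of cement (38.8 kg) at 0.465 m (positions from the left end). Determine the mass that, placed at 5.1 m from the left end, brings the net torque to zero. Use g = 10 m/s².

Take moments about the fulcrum (at 3.52 m from the left end).
Beam weight: 21 × 10 = 210 N down at 3.04 m → arm 0.48 m, τ = 210 × 0.48 = 100.8 N·m counterclockwise.
Weight: 38.6 × 10 = 386 N down at 3.95 m → arm 0.43 m, τ = 386 × 0.43 = 166 N·m clockwise.
Bag of cement: 38.8 × 10 = 388 N down at 0.465 m → arm 3.055 m, τ = 388 × 3.055 = 1185 N·m counterclockwise.
Net moment of known loads = 1120 N·m counterclockwise.
An unknown mass m at 5.1 m has arm 1.58 m; its moment is m·g·1.58 clockwise.
Setting net torque to zero: m × 10 × 1.58 = 1120 → m = 1120 / (10 × 1.58) = 70.9 kg.

m ≈ 70.9 kg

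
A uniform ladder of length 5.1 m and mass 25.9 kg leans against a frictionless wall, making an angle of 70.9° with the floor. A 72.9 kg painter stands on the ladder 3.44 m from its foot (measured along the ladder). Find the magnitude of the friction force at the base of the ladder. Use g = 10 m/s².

Choose the foot of the ladder as the axis so the floor normal and friction both act there and drop out.
Ladder weight 25.9×10 = 259 N acts at 2.55 m along the ladder; its horizontal arm is 2.55·cos70.9° = 0.8344 m → τ = 216.1 N·m clockwise.
Painter: 72.9×10 = 729 N at 3.44 m → arm 1.126 m → τ = 820.9 N·m clockwise.
Wall normal N acts horizontally at the top; its moment arm is the height L sinθ = 5.1·sin70.9° = 4.819 m, counterclockwise.
Balancing moments: N × 4.819 = 1037, giving N = 215 N.
ΣFx = 0: friction at the foot balances the wall's push, so f = N_wall = 215 N.

f ≈ 215 N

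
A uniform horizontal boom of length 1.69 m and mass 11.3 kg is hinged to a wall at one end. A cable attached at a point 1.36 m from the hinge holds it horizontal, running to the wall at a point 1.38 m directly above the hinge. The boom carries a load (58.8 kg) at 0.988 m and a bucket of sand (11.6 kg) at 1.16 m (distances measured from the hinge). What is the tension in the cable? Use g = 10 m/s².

Sum moments about the hinge (the unknown hinge reaction has zero arm there).
Beam weight: 11.3 × 10 = 113 N down at 0.845 m → arm 0.845 m, τ = 113 × 0.845 = 95.48 N·m clockwise.
Load: 58.8 × 10 = 588 N down at 0.988 m → arm 0.988 m, τ = 588 × 0.988 = 580.9 N·m clockwise.
Bucket of sand: 11.6 × 10 = 116 N down at 1.16 m → arm 1.16 m, τ = 116 × 1.16 = 134.6 N·m clockwise.
Total clockwise load moment = 811 N·m.
The cable tension T acts at 1.36 m; only its component perpendicular to the boom, T sinθ, produces torque. sinθ = h/√(h²+d²) = 1.38/√(1.38²+1.36²) = 0.7122.
Setting net torque to zero: T × 1.36 × 0.7122 = 811 → T = 811 / 0.9686 = 837 N.

T ≈ 837 N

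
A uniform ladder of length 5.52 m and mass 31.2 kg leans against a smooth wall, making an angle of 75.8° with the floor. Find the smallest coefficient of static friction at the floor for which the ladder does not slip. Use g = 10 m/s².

Choose the foot of the ladder as the axis so the floor normal and friction both act there and drop out.
Ladder weight 31.2×10 = 312 N acts at 2.76 m along the ladder; its horizontal arm is 2.76·cos75.8° = 0.677 m → τ = 211.2 N·m clockwise.
Wall normal N acts horizontally at the top; its moment arm is the height L sinθ = 5.52·sin75.8° = 5.351 m, counterclockwise.
Στ = 0 ⇒ N × 5.351 = 211.2 ⇒ N = 39.47 N.
ΣFx = 0 ⇒ f = N_wall = 39.47 N. ΣFy = 0 ⇒ N_floor = 312 N.
μ_min = f / N_floor = 39.47 / 312 = 0.127.

μ_min ≈ 0.127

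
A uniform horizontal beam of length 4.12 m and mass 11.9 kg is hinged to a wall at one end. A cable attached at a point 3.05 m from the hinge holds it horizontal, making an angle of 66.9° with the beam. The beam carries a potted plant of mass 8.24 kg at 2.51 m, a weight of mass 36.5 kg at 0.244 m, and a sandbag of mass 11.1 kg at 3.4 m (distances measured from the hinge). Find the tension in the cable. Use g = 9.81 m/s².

T ≈ 321 N

About the hinge:
Beam weight: 11.9 × 9.81 = 116.7 N down at 2.06 m → arm 2.06 m, τ = 116.7 × 2.06 = 240.4 N·m clockwise.
Potted plant: 8.24 × 9.81 = 80.83 N down at 2.51 m → arm 2.51 m, τ = 80.83 × 2.51 = 202.9 N·m clockwise.
Weight: 36.5 × 9.81 = 358.1 N down at 0.244 m → arm 0.244 m, τ = 358.1 × 0.244 = 87.38 N·m clockwise.
Sandbag: 11.1 × 9.81 = 108.9 N down at 3.4 m → arm 3.4 m, τ = 108.9 × 3.4 = 370.3 N·m clockwise.
Total clockwise load moment = 901 N·m.
The cable tension T acts at 3.05 m; only its component perpendicular to the beam, T sinθ, produces torque. sin 66.9° = 0.9198.
Balancing moments: T × 3.05 × 0.9198 = 901, giving T = 901 / 2.805 = 321 N.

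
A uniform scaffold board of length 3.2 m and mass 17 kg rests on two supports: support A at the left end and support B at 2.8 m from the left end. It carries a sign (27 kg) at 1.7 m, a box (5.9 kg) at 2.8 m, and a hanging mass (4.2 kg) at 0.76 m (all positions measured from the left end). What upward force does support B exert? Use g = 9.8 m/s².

R_B ≈ 325 N

Sum moments about support A (its reaction then has zero moment arm).
Beam weight: 17 × 9.8 = 166.6 N down at 1.6 m → arm 1.6 m, τ = 166.6 × 1.6 = 266.6 N·m clockwise.
Sign: 27 × 9.8 = 264.6 N down at 1.7 m → arm 1.7 m, τ = 264.6 × 1.7 = 449.8 N·m clockwise.
Box: 5.9 × 9.8 = 57.82 N down at 2.8 m → arm 2.8 m, τ = 57.82 × 2.8 = 161.9 N·m clockwise.
Hanging mass: 4.2 × 9.8 = 41.16 N down at 0.76 m → arm 0.76 m, τ = 41.16 × 0.76 = 31.28 N·m clockwise.
Net load moment about support A = 909.6 N·m clockwise.
Reaction R at support B is upward at 2.8 m, arm 2.8 m → moment R × 2.8 counterclockwise.
Στ = 0 ⇒ R × 2.8 = 909.6 ⇒ R = 325 N.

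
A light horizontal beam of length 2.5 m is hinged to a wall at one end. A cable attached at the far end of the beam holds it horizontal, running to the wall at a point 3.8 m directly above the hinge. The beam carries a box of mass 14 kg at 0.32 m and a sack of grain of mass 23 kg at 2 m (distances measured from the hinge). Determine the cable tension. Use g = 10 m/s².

T ≈ 242 N

Take moments about the hinge.
Box: 14 × 10 = 140 N down at 0.32 m → arm 0.32 m, τ = 140 × 0.32 = 44.8 N·m clockwise.
Sack of grain: 23 × 10 = 230 N down at 2 m → arm 2 m, τ = 230 × 2 = 460 N·m clockwise.
Total clockwise load moment = 504.8 N·m.
The cable tension T acts at 2.5 m; only its component perpendicular to the beam, T sinθ, produces torque. sinθ = h/√(h²+d²) = 3.8/√(3.8²+2.5²) = 0.8354.
For rotational equilibrium, T × 2.5 × 0.8354 = 504.8, so T = 504.8 / 2.089 = 242 N.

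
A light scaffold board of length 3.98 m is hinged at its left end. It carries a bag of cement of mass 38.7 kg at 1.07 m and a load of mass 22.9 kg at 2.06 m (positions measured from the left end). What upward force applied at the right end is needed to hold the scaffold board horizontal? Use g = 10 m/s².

F ≈ 223 N

Choose the left end as the axis so the unknown pivot reaction has zero arm there.
Bag of cement: 38.7 × 10 = 387 N down at 1.07 m → arm 1.07 m, τ = 387 × 1.07 = 414.1 N·m clockwise.
Load: 22.9 × 10 = 229 N down at 2.06 m → arm 2.06 m, τ = 229 × 2.06 = 471.7 N·m clockwise.
Net moment of the loads = 885.8 N·m clockwise.
The upward force F acts at the right end, arm 3.98 m, giving F × 3.98 counterclockwise.
Balancing moments: F × 3.98 = 885.8, giving F = 885.8 / 3.98 = 223 N.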